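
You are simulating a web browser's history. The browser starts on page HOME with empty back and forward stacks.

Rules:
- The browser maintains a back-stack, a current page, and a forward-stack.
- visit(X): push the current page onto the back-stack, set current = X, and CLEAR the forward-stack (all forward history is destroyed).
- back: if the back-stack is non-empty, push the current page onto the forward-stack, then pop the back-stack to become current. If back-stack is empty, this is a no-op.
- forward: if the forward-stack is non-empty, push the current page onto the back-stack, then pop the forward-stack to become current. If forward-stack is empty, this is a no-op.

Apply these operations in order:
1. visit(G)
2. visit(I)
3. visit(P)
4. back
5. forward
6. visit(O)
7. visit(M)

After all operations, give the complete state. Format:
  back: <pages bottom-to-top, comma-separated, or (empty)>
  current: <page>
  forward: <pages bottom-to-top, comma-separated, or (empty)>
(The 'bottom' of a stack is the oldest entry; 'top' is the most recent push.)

After 1 (visit(G)): cur=G back=1 fwd=0
After 2 (visit(I)): cur=I back=2 fwd=0
After 3 (visit(P)): cur=P back=3 fwd=0
After 4 (back): cur=I back=2 fwd=1
After 5 (forward): cur=P back=3 fwd=0
After 6 (visit(O)): cur=O back=4 fwd=0
After 7 (visit(M)): cur=M back=5 fwd=0

Answer: back: HOME,G,I,P,O
current: M
forward: (empty)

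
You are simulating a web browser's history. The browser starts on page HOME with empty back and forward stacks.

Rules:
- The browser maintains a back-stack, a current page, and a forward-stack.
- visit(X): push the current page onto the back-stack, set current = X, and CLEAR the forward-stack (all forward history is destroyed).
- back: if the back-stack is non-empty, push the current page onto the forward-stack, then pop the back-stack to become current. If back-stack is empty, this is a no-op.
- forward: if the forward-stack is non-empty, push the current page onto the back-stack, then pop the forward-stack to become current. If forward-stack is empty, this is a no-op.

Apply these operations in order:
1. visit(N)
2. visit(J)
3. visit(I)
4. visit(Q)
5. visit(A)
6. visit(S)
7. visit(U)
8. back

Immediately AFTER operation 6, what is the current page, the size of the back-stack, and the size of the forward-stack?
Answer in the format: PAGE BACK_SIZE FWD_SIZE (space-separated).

After 1 (visit(N)): cur=N back=1 fwd=0
After 2 (visit(J)): cur=J back=2 fwd=0
After 3 (visit(I)): cur=I back=3 fwd=0
After 4 (visit(Q)): cur=Q back=4 fwd=0
After 5 (visit(A)): cur=A back=5 fwd=0
After 6 (visit(S)): cur=S back=6 fwd=0

S 6 0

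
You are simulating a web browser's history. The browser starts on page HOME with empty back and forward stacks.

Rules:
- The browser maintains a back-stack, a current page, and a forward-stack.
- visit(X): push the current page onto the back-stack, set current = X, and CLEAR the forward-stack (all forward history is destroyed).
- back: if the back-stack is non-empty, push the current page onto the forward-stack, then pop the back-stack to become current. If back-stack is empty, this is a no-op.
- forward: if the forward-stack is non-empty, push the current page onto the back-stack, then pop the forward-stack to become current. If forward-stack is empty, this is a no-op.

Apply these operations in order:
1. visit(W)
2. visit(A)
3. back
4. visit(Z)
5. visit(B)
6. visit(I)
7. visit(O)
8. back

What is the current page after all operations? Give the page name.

After 1 (visit(W)): cur=W back=1 fwd=0
After 2 (visit(A)): cur=A back=2 fwd=0
After 3 (back): cur=W back=1 fwd=1
After 4 (visit(Z)): cur=Z back=2 fwd=0
After 5 (visit(B)): cur=B back=3 fwd=0
After 6 (visit(I)): cur=I back=4 fwd=0
After 7 (visit(O)): cur=O back=5 fwd=0
After 8 (back): cur=I back=4 fwd=1

Answer: I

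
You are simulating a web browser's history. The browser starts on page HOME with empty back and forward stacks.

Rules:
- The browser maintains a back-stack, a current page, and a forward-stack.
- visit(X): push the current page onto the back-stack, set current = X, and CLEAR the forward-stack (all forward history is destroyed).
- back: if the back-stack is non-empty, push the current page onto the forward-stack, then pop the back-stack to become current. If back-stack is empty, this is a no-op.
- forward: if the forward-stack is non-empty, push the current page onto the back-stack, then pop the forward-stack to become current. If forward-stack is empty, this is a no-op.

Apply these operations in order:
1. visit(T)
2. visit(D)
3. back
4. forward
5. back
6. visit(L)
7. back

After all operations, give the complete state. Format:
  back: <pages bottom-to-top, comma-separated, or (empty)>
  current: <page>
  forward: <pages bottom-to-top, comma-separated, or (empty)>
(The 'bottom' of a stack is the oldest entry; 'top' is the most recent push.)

After 1 (visit(T)): cur=T back=1 fwd=0
After 2 (visit(D)): cur=D back=2 fwd=0
After 3 (back): cur=T back=1 fwd=1
After 4 (forward): cur=D back=2 fwd=0
After 5 (back): cur=T back=1 fwd=1
After 6 (visit(L)): cur=L back=2 fwd=0
After 7 (back): cur=T back=1 fwd=1

Answer: back: HOME
current: T
forward: L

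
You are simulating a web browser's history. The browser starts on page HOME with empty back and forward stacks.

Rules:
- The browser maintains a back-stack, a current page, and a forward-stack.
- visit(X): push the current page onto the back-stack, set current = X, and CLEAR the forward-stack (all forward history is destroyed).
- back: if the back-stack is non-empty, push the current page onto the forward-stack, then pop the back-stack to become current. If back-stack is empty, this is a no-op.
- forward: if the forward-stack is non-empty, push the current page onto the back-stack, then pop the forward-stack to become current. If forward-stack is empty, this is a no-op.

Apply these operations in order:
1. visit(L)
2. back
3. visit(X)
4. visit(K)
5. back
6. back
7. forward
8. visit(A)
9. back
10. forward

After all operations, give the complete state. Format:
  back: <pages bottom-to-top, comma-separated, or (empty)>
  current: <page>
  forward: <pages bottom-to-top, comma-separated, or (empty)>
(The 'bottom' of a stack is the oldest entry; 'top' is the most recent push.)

Answer: back: HOME,X
current: A
forward: (empty)

Derivation:
After 1 (visit(L)): cur=L back=1 fwd=0
After 2 (back): cur=HOME back=0 fwd=1
After 3 (visit(X)): cur=X back=1 fwd=0
After 4 (visit(K)): cur=K back=2 fwd=0
After 5 (back): cur=X back=1 fwd=1
After 6 (back): cur=HOME back=0 fwd=2
After 7 (forward): cur=X back=1 fwd=1
After 8 (visit(A)): cur=A back=2 fwd=0
After 9 (back): cur=X back=1 fwd=1
After 10 (forward): cur=A back=2 fwd=0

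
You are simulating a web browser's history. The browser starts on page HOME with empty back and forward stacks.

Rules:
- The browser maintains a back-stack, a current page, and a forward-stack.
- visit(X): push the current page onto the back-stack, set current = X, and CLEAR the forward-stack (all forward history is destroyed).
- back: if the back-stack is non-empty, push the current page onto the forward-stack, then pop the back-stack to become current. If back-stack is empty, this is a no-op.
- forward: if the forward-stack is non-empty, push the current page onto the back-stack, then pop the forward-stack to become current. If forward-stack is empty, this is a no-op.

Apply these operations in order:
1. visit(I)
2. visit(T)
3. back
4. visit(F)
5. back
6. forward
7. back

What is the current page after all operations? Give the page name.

After 1 (visit(I)): cur=I back=1 fwd=0
After 2 (visit(T)): cur=T back=2 fwd=0
After 3 (back): cur=I back=1 fwd=1
After 4 (visit(F)): cur=F back=2 fwd=0
After 5 (back): cur=I back=1 fwd=1
After 6 (forward): cur=F back=2 fwd=0
After 7 (back): cur=I back=1 fwd=1

Answer: I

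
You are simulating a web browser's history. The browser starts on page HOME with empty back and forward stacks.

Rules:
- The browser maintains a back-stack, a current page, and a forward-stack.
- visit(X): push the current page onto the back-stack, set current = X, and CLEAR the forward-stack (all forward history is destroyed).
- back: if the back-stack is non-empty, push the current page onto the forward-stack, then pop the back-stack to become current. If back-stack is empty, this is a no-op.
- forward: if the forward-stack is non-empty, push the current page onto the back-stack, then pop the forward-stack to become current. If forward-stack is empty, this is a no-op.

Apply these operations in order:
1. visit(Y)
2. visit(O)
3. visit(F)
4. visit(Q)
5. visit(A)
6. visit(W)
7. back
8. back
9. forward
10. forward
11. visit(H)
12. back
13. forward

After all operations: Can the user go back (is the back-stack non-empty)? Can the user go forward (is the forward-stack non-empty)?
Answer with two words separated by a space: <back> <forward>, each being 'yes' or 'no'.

Answer: yes no

Derivation:
After 1 (visit(Y)): cur=Y back=1 fwd=0
After 2 (visit(O)): cur=O back=2 fwd=0
After 3 (visit(F)): cur=F back=3 fwd=0
After 4 (visit(Q)): cur=Q back=4 fwd=0
After 5 (visit(A)): cur=A back=5 fwd=0
After 6 (visit(W)): cur=W back=6 fwd=0
After 7 (back): cur=A back=5 fwd=1
After 8 (back): cur=Q back=4 fwd=2
After 9 (forward): cur=A back=5 fwd=1
After 10 (forward): cur=W back=6 fwd=0
After 11 (visit(H)): cur=H back=7 fwd=0
After 12 (back): cur=W back=6 fwd=1
After 13 (forward): cur=H back=7 fwd=0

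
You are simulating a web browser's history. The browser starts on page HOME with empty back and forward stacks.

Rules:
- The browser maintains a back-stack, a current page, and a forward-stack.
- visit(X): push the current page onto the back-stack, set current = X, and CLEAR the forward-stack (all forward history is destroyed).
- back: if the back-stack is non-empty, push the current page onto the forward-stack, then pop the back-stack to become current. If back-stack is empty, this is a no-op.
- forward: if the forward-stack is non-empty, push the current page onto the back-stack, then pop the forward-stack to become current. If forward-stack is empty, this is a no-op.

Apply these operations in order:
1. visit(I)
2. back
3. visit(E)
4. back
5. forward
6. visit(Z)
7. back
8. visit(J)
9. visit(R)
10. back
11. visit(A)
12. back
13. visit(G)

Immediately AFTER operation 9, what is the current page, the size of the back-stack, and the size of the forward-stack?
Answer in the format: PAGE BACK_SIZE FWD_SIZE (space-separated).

After 1 (visit(I)): cur=I back=1 fwd=0
After 2 (back): cur=HOME back=0 fwd=1
After 3 (visit(E)): cur=E back=1 fwd=0
After 4 (back): cur=HOME back=0 fwd=1
After 5 (forward): cur=E back=1 fwd=0
After 6 (visit(Z)): cur=Z back=2 fwd=0
After 7 (back): cur=E back=1 fwd=1
After 8 (visit(J)): cur=J back=2 fwd=0
After 9 (visit(R)): cur=R back=3 fwd=0

R 3 0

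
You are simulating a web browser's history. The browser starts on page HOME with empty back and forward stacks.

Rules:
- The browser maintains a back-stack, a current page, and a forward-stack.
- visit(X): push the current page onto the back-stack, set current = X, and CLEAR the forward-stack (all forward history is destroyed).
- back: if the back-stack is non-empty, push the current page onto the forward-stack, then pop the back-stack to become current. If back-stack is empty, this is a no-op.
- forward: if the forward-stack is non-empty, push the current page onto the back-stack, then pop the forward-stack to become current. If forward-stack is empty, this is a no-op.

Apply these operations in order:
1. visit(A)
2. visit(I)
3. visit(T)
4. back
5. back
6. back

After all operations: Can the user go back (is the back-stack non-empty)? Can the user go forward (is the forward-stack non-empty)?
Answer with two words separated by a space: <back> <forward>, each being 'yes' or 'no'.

Answer: no yes

Derivation:
After 1 (visit(A)): cur=A back=1 fwd=0
After 2 (visit(I)): cur=I back=2 fwd=0
After 3 (visit(T)): cur=T back=3 fwd=0
After 4 (back): cur=I back=2 fwd=1
After 5 (back): cur=A back=1 fwd=2
After 6 (back): cur=HOME back=0 fwd=3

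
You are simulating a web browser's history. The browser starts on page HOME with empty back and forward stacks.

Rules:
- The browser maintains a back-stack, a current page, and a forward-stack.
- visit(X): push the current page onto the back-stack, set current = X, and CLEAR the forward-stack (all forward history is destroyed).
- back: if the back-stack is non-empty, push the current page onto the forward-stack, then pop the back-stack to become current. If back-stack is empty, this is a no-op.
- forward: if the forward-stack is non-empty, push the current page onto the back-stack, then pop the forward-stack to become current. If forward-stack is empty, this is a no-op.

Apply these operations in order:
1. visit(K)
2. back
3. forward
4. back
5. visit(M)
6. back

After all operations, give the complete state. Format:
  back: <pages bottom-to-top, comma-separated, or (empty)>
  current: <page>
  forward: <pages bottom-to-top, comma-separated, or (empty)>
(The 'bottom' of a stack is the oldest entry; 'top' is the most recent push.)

Answer: back: (empty)
current: HOME
forward: M

Derivation:
After 1 (visit(K)): cur=K back=1 fwd=0
After 2 (back): cur=HOME back=0 fwd=1
After 3 (forward): cur=K back=1 fwd=0
After 4 (back): cur=HOME back=0 fwd=1
After 5 (visit(M)): cur=M back=1 fwd=0
After 6 (back): cur=HOME back=0 fwd=1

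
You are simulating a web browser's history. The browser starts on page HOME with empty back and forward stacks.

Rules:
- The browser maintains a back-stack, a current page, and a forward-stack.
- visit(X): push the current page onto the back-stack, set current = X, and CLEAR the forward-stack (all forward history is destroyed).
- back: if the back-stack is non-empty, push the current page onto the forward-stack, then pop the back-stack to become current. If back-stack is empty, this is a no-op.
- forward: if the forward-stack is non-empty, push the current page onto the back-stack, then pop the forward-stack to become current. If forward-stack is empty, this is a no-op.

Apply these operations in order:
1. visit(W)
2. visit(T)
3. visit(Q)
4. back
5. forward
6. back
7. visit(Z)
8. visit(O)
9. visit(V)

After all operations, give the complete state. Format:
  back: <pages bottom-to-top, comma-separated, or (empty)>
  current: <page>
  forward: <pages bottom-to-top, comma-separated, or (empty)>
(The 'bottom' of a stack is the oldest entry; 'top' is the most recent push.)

After 1 (visit(W)): cur=W back=1 fwd=0
After 2 (visit(T)): cur=T back=2 fwd=0
After 3 (visit(Q)): cur=Q back=3 fwd=0
After 4 (back): cur=T back=2 fwd=1
After 5 (forward): cur=Q back=3 fwd=0
After 6 (back): cur=T back=2 fwd=1
After 7 (visit(Z)): cur=Z back=3 fwd=0
After 8 (visit(O)): cur=O back=4 fwd=0
After 9 (visit(V)): cur=V back=5 fwd=0

Answer: back: HOME,W,T,Z,O
current: V
forward: (empty)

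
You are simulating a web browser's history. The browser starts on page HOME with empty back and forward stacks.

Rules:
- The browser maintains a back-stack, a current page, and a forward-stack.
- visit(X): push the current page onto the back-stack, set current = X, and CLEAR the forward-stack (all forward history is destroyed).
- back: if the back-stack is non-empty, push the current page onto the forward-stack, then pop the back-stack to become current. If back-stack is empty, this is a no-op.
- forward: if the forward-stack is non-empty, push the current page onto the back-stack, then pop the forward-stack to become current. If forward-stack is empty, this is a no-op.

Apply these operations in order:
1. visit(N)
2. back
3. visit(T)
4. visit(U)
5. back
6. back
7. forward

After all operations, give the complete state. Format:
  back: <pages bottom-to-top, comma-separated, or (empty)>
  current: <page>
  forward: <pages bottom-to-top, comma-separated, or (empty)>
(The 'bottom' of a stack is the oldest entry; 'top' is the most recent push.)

Answer: back: HOME
current: T
forward: U

Derivation:
After 1 (visit(N)): cur=N back=1 fwd=0
After 2 (back): cur=HOME back=0 fwd=1
After 3 (visit(T)): cur=T back=1 fwd=0
After 4 (visit(U)): cur=U back=2 fwd=0
After 5 (back): cur=T back=1 fwd=1
After 6 (back): cur=HOME back=0 fwd=2
After 7 (forward): cur=T back=1 fwd=1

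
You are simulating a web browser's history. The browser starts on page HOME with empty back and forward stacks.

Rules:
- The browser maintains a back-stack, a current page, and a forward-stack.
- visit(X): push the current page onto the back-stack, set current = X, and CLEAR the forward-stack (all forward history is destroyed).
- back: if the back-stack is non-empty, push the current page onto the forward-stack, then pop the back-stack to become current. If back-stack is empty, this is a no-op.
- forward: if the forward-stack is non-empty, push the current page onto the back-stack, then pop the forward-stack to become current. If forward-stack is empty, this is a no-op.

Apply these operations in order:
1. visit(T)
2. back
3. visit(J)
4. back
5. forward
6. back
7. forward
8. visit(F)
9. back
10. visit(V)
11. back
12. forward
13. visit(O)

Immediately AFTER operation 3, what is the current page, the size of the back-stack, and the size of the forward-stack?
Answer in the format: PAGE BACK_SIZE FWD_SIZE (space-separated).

After 1 (visit(T)): cur=T back=1 fwd=0
After 2 (back): cur=HOME back=0 fwd=1
After 3 (visit(J)): cur=J back=1 fwd=0

J 1 0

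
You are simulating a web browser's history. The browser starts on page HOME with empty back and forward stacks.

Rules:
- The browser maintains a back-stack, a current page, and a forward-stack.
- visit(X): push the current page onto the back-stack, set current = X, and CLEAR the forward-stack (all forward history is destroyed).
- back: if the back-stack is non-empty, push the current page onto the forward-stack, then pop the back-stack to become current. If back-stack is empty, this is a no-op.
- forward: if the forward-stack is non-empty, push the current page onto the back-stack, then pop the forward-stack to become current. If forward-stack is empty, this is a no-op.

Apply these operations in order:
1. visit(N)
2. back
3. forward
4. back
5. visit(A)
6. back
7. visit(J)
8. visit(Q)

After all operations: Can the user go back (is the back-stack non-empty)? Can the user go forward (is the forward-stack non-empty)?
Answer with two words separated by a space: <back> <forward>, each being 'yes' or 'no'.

Answer: yes no

Derivation:
After 1 (visit(N)): cur=N back=1 fwd=0
After 2 (back): cur=HOME back=0 fwd=1
After 3 (forward): cur=N back=1 fwd=0
After 4 (back): cur=HOME back=0 fwd=1
After 5 (visit(A)): cur=A back=1 fwd=0
After 6 (back): cur=HOME back=0 fwd=1
After 7 (visit(J)): cur=J back=1 fwd=0
After 8 (visit(Q)): cur=Q back=2 fwd=0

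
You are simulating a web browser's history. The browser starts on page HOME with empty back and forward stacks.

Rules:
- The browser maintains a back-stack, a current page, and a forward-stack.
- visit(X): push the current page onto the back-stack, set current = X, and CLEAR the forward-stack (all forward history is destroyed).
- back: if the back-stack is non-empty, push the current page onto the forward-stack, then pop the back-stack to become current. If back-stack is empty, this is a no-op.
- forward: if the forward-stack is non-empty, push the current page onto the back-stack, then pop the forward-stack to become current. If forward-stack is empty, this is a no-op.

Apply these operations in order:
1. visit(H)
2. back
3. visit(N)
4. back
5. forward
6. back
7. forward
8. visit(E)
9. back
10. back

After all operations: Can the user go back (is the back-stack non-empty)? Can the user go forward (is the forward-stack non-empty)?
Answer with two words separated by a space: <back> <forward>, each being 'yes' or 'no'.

Answer: no yes

Derivation:
After 1 (visit(H)): cur=H back=1 fwd=0
After 2 (back): cur=HOME back=0 fwd=1
After 3 (visit(N)): cur=N back=1 fwd=0
After 4 (back): cur=HOME back=0 fwd=1
After 5 (forward): cur=N back=1 fwd=0
After 6 (back): cur=HOME back=0 fwd=1
After 7 (forward): cur=N back=1 fwd=0
After 8 (visit(E)): cur=E back=2 fwd=0
After 9 (back): cur=N back=1 fwd=1
After 10 (back): cur=HOME back=0 fwd=2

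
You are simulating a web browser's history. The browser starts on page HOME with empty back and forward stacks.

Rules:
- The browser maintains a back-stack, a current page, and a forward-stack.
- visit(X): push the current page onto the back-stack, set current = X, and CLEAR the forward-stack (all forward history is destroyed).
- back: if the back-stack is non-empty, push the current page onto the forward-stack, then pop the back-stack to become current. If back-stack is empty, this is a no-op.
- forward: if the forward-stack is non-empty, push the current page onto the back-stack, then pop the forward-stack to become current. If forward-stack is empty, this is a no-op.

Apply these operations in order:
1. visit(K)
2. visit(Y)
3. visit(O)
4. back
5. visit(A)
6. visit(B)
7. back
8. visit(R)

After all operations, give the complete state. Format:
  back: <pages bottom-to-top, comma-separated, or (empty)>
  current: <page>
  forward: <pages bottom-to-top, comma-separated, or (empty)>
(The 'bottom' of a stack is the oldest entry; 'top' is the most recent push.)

Answer: back: HOME,K,Y,A
current: R
forward: (empty)

Derivation:
After 1 (visit(K)): cur=K back=1 fwd=0
After 2 (visit(Y)): cur=Y back=2 fwd=0
After 3 (visit(O)): cur=O back=3 fwd=0
After 4 (back): cur=Y back=2 fwd=1
After 5 (visit(A)): cur=A back=3 fwd=0
After 6 (visit(B)): cur=B back=4 fwd=0
After 7 (back): cur=A back=3 fwd=1
After 8 (visit(R)): cur=R back=4 fwd=0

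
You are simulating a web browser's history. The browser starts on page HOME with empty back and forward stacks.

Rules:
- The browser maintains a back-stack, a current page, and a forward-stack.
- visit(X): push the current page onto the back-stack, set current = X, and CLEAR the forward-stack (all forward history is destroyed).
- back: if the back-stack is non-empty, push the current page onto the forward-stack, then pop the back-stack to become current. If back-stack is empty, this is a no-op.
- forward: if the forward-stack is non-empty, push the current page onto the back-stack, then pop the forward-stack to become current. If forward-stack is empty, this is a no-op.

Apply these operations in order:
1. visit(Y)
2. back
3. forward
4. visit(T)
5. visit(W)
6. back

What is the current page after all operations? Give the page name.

Answer: T

Derivation:
After 1 (visit(Y)): cur=Y back=1 fwd=0
After 2 (back): cur=HOME back=0 fwd=1
After 3 (forward): cur=Y back=1 fwd=0
After 4 (visit(T)): cur=T back=2 fwd=0
After 5 (visit(W)): cur=W back=3 fwd=0
After 6 (back): cur=T back=2 fwd=1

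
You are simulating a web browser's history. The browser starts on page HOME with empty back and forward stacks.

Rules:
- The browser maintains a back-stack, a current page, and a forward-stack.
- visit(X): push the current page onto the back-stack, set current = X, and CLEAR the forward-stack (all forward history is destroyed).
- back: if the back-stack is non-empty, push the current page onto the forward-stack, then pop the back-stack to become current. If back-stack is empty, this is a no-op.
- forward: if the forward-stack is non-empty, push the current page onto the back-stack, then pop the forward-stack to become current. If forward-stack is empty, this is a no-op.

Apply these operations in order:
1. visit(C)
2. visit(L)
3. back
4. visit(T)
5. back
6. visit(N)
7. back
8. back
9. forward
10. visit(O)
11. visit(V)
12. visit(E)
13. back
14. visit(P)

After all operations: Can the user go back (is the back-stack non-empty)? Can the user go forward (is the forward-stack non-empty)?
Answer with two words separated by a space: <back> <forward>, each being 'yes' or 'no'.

Answer: yes no

Derivation:
After 1 (visit(C)): cur=C back=1 fwd=0
After 2 (visit(L)): cur=L back=2 fwd=0
After 3 (back): cur=C back=1 fwd=1
After 4 (visit(T)): cur=T back=2 fwd=0
After 5 (back): cur=C back=1 fwd=1
After 6 (visit(N)): cur=N back=2 fwd=0
After 7 (back): cur=C back=1 fwd=1
After 8 (back): cur=HOME back=0 fwd=2
After 9 (forward): cur=C back=1 fwd=1
After 10 (visit(O)): cur=O back=2 fwd=0
After 11 (visit(V)): cur=V back=3 fwd=0
After 12 (visit(E)): cur=E back=4 fwd=0
After 13 (back): cur=V back=3 fwd=1
After 14 (visit(P)): cur=P back=4 fwd=0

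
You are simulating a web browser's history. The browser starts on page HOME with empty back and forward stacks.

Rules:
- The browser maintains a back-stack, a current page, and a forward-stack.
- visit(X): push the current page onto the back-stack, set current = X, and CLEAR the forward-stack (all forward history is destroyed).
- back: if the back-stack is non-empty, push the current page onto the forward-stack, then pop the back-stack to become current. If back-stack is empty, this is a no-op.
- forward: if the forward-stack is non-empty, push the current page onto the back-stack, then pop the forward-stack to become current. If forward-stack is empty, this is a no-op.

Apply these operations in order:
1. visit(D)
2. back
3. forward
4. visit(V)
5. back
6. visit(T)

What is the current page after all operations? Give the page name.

After 1 (visit(D)): cur=D back=1 fwd=0
After 2 (back): cur=HOME back=0 fwd=1
After 3 (forward): cur=D back=1 fwd=0
After 4 (visit(V)): cur=V back=2 fwd=0
After 5 (back): cur=D back=1 fwd=1
After 6 (visit(T)): cur=T back=2 fwd=0

Answer: T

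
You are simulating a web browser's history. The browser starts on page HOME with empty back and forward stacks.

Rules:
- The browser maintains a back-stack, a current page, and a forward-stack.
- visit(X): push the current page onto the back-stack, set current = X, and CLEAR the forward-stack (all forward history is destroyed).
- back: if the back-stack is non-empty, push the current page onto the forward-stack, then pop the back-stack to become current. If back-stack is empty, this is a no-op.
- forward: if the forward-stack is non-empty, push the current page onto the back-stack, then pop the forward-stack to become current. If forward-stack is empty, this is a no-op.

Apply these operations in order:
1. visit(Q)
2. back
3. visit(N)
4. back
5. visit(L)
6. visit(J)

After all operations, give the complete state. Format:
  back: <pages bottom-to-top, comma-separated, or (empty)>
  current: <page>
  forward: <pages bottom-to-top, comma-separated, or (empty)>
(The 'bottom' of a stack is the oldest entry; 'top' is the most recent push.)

Answer: back: HOME,L
current: J
forward: (empty)

Derivation:
After 1 (visit(Q)): cur=Q back=1 fwd=0
After 2 (back): cur=HOME back=0 fwd=1
After 3 (visit(N)): cur=N back=1 fwd=0
After 4 (back): cur=HOME back=0 fwd=1
After 5 (visit(L)): cur=L back=1 fwd=0
After 6 (visit(J)): cur=J back=2 fwd=0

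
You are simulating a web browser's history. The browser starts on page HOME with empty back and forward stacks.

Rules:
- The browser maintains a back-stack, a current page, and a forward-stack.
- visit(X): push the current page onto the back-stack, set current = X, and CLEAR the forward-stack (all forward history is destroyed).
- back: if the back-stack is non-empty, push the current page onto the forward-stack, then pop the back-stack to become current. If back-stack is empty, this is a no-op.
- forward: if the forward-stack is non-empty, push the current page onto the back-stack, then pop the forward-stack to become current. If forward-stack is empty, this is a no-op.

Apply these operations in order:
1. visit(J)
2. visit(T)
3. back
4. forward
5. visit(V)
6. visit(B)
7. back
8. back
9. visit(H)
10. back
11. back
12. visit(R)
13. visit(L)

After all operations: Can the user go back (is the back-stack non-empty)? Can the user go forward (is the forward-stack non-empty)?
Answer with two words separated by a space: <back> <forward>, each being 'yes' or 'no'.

After 1 (visit(J)): cur=J back=1 fwd=0
After 2 (visit(T)): cur=T back=2 fwd=0
After 3 (back): cur=J back=1 fwd=1
After 4 (forward): cur=T back=2 fwd=0
After 5 (visit(V)): cur=V back=3 fwd=0
After 6 (visit(B)): cur=B back=4 fwd=0
After 7 (back): cur=V back=3 fwd=1
After 8 (back): cur=T back=2 fwd=2
After 9 (visit(H)): cur=H back=3 fwd=0
After 10 (back): cur=T back=2 fwd=1
After 11 (back): cur=J back=1 fwd=2
After 12 (visit(R)): cur=R back=2 fwd=0
After 13 (visit(L)): cur=L back=3 fwd=0

Answer: yes no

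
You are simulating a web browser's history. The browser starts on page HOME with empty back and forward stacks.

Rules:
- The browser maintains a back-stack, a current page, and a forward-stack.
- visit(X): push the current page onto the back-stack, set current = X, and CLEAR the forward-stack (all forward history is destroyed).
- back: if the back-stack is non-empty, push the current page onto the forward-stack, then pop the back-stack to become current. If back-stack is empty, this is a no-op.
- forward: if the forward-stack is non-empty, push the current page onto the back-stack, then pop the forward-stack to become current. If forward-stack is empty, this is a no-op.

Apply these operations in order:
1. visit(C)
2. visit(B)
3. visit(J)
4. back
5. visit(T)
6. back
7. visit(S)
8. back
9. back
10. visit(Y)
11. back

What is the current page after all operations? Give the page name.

Answer: C

Derivation:
After 1 (visit(C)): cur=C back=1 fwd=0
After 2 (visit(B)): cur=B back=2 fwd=0
After 3 (visit(J)): cur=J back=3 fwd=0
After 4 (back): cur=B back=2 fwd=1
After 5 (visit(T)): cur=T back=3 fwd=0
After 6 (back): cur=B back=2 fwd=1
After 7 (visit(S)): cur=S back=3 fwd=0
After 8 (back): cur=B back=2 fwd=1
After 9 (back): cur=C back=1 fwd=2
After 10 (visit(Y)): cur=Y back=2 fwd=0
After 11 (back): cur=C back=1 fwd=1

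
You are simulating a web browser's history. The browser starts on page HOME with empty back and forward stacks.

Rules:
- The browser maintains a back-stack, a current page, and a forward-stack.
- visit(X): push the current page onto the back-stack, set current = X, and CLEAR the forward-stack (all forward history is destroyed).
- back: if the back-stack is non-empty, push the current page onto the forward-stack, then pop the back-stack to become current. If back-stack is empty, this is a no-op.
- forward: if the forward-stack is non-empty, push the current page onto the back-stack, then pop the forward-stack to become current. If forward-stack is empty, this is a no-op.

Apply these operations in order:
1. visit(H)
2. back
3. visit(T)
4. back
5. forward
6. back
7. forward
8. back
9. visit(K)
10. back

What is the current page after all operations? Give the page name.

After 1 (visit(H)): cur=H back=1 fwd=0
After 2 (back): cur=HOME back=0 fwd=1
After 3 (visit(T)): cur=T back=1 fwd=0
After 4 (back): cur=HOME back=0 fwd=1
After 5 (forward): cur=T back=1 fwd=0
After 6 (back): cur=HOME back=0 fwd=1
After 7 (forward): cur=T back=1 fwd=0
After 8 (back): cur=HOME back=0 fwd=1
After 9 (visit(K)): cur=K back=1 fwd=0
After 10 (back): cur=HOME back=0 fwd=1

Answer: HOME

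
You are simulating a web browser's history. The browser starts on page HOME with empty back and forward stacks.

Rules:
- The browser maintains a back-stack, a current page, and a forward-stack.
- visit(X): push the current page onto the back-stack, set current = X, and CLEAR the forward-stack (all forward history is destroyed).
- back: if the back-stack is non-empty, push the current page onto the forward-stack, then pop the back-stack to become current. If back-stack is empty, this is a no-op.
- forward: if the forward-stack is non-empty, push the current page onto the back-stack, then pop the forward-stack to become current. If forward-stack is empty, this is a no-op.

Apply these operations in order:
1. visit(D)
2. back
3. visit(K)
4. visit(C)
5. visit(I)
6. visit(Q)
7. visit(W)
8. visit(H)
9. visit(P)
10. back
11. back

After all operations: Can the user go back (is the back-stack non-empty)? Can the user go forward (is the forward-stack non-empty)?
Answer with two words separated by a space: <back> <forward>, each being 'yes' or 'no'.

After 1 (visit(D)): cur=D back=1 fwd=0
After 2 (back): cur=HOME back=0 fwd=1
After 3 (visit(K)): cur=K back=1 fwd=0
After 4 (visit(C)): cur=C back=2 fwd=0
After 5 (visit(I)): cur=I back=3 fwd=0
After 6 (visit(Q)): cur=Q back=4 fwd=0
After 7 (visit(W)): cur=W back=5 fwd=0
After 8 (visit(H)): cur=H back=6 fwd=0
After 9 (visit(P)): cur=P back=7 fwd=0
After 10 (back): cur=H back=6 fwd=1
After 11 (back): cur=W back=5 fwd=2

Answer: yes yes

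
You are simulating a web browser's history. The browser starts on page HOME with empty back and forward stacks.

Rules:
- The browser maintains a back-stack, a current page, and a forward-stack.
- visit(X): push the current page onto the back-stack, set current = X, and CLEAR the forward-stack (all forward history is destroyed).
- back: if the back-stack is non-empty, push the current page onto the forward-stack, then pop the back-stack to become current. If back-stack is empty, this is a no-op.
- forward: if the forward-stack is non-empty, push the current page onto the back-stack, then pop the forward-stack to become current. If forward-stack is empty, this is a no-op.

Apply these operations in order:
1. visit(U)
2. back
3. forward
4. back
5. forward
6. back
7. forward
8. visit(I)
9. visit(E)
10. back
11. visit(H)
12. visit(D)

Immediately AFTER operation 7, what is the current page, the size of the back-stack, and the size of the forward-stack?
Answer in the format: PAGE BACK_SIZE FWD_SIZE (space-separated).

After 1 (visit(U)): cur=U back=1 fwd=0
After 2 (back): cur=HOME back=0 fwd=1
After 3 (forward): cur=U back=1 fwd=0
After 4 (back): cur=HOME back=0 fwd=1
After 5 (forward): cur=U back=1 fwd=0
After 6 (back): cur=HOME back=0 fwd=1
After 7 (forward): cur=U back=1 fwd=0

U 1 0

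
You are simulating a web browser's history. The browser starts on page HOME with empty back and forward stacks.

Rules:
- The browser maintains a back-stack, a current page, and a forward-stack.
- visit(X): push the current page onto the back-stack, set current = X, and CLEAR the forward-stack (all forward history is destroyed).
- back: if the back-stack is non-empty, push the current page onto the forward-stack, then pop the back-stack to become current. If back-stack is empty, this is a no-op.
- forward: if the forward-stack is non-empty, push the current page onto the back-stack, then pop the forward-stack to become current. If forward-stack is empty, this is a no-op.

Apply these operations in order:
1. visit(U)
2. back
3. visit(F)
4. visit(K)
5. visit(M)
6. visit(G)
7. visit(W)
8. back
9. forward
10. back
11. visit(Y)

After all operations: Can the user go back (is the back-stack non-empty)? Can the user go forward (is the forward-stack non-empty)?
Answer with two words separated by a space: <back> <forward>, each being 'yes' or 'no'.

Answer: yes no

Derivation:
After 1 (visit(U)): cur=U back=1 fwd=0
After 2 (back): cur=HOME back=0 fwd=1
After 3 (visit(F)): cur=F back=1 fwd=0
After 4 (visit(K)): cur=K back=2 fwd=0
After 5 (visit(M)): cur=M back=3 fwd=0
After 6 (visit(G)): cur=G back=4 fwd=0
After 7 (visit(W)): cur=W back=5 fwd=0
After 8 (back): cur=G back=4 fwd=1
After 9 (forward): cur=W back=5 fwd=0
After 10 (back): cur=G back=4 fwd=1
After 11 (visit(Y)): cur=Y back=5 fwd=0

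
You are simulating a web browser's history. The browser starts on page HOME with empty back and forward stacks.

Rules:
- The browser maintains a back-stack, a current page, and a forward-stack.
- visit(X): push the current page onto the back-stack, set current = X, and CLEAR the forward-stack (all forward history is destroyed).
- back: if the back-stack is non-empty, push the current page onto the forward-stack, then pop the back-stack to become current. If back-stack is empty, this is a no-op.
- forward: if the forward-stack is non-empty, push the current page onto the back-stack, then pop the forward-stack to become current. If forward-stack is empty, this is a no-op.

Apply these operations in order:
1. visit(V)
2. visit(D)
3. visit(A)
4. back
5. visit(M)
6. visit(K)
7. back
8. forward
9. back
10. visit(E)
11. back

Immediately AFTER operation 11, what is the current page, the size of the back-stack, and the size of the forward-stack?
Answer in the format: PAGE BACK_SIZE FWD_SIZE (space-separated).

After 1 (visit(V)): cur=V back=1 fwd=0
After 2 (visit(D)): cur=D back=2 fwd=0
After 3 (visit(A)): cur=A back=3 fwd=0
After 4 (back): cur=D back=2 fwd=1
After 5 (visit(M)): cur=M back=3 fwd=0
After 6 (visit(K)): cur=K back=4 fwd=0
After 7 (back): cur=M back=3 fwd=1
After 8 (forward): cur=K back=4 fwd=0
After 9 (back): cur=M back=3 fwd=1
After 10 (visit(E)): cur=E back=4 fwd=0
After 11 (back): cur=M back=3 fwd=1

M 3 1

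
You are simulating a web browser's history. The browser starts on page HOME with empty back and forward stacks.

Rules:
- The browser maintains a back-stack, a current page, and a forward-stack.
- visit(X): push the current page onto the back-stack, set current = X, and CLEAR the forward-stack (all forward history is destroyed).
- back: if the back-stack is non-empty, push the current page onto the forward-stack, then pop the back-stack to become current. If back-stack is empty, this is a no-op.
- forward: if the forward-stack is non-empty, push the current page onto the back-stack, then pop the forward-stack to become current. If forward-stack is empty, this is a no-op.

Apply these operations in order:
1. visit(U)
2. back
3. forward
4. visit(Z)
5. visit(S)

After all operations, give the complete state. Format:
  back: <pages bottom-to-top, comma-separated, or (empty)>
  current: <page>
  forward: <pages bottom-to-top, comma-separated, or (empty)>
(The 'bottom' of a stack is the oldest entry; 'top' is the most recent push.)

Answer: back: HOME,U,Z
current: S
forward: (empty)

Derivation:
After 1 (visit(U)): cur=U back=1 fwd=0
After 2 (back): cur=HOME back=0 fwd=1
After 3 (forward): cur=U back=1 fwd=0
After 4 (visit(Z)): cur=Z back=2 fwd=0
After 5 (visit(S)): cur=S back=3 fwd=0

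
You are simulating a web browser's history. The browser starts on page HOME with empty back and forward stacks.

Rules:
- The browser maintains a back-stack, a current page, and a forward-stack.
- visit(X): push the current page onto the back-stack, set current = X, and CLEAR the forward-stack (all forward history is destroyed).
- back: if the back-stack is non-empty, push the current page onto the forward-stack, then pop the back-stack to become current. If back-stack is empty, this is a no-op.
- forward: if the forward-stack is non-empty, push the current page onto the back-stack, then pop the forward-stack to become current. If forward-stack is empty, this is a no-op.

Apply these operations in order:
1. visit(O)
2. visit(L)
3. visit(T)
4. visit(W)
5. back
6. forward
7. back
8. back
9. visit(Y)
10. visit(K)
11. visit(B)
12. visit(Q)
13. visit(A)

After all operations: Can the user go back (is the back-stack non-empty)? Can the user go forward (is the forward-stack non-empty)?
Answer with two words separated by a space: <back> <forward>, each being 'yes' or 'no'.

After 1 (visit(O)): cur=O back=1 fwd=0
After 2 (visit(L)): cur=L back=2 fwd=0
After 3 (visit(T)): cur=T back=3 fwd=0
After 4 (visit(W)): cur=W back=4 fwd=0
After 5 (back): cur=T back=3 fwd=1
After 6 (forward): cur=W back=4 fwd=0
After 7 (back): cur=T back=3 fwd=1
After 8 (back): cur=L back=2 fwd=2
After 9 (visit(Y)): cur=Y back=3 fwd=0
After 10 (visit(K)): cur=K back=4 fwd=0
After 11 (visit(B)): cur=B back=5 fwd=0
After 12 (visit(Q)): cur=Q back=6 fwd=0
After 13 (visit(A)): cur=A back=7 fwd=0

Answer: yes no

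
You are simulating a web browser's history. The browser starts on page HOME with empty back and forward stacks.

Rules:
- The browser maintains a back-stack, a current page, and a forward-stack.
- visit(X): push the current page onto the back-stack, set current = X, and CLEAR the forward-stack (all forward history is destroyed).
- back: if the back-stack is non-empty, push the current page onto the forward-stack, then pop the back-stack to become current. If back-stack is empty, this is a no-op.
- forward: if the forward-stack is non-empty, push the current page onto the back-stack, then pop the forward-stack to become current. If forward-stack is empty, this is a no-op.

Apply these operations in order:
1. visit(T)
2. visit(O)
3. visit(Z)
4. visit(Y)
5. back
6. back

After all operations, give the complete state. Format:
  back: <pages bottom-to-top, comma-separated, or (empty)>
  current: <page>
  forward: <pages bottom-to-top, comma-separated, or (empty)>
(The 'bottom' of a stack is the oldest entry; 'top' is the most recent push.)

Answer: back: HOME,T
current: O
forward: Y,Z

Derivation:
After 1 (visit(T)): cur=T back=1 fwd=0
After 2 (visit(O)): cur=O back=2 fwd=0
After 3 (visit(Z)): cur=Z back=3 fwd=0
After 4 (visit(Y)): cur=Y back=4 fwd=0
After 5 (back): cur=Z back=3 fwd=1
After 6 (back): cur=O back=2 fwd=2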